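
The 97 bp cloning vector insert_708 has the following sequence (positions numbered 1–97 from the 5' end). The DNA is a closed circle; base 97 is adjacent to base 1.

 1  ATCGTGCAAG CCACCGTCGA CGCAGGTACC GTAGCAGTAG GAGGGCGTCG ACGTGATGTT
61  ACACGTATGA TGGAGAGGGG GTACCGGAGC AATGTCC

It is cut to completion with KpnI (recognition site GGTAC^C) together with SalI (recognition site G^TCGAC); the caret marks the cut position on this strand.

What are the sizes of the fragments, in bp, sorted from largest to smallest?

KpnI sites (GGTACC) start at positions 25, 80.
KpnI cuts after base 5 of each site (before the last base), so after positions 29, 84.
SalI sites (GTCGAC) start at positions 16, 47.
SalI cuts after the first base of each site, so after positions 16, 47.
Combined cut positions: 16, 29, 47, 84.
Circular molecule, 4 cuts → 4 fragments:
  17–29 → 13 bp
  30–47 → 18 bp
  48–84 → 37 bp
  85–97 then 1–16 → 13 + 16 = 29 bp
Sorted largest to smallest: 37, 29, 18, 13 bp.

37, 29, 18, 13 bp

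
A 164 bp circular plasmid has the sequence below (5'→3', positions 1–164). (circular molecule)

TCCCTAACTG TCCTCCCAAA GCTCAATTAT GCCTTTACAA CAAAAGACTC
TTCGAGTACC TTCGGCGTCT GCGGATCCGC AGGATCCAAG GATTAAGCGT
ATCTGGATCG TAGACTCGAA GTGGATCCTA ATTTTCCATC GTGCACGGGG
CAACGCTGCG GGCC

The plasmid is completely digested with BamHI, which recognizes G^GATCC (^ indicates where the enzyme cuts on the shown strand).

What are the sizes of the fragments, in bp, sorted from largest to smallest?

BamHI sites (GGATCC) start at positions 73, 82, 123.
BamHI cuts after the first base of each site, so after positions 73, 82, 123.
Circular molecule, 3 cuts → 3 fragments:
  74–82 → 9 bp
  83–123 → 41 bp
  124–164 then 1–73 → 41 + 73 = 114 bp
Sorted largest to smallest: 114, 41, 9 bp.

114, 41, 9 bp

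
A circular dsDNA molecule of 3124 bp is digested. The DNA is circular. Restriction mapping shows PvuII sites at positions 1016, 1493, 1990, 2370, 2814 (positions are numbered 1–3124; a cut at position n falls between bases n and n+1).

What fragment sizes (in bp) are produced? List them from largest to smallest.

1326, 497, 477, 444, 380 bp

Circular molecule, 5 cuts → 5 fragments:
  1493 − 1016 = 477 bp
  1990 − 1493 = 497 bp
  2370 − 1990 = 380 bp
  2814 − 2370 = 444 bp
  wrap: 3124 − 2814 + 1016 = 1326 bp
Sorted largest to smallest: 1326, 497, 477, 444, 380 bp.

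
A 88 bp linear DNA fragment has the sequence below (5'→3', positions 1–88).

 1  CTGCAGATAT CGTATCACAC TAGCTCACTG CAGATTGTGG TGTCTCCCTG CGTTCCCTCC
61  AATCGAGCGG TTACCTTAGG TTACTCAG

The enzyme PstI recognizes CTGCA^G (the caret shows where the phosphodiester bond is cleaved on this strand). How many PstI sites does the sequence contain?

CTGCAG occurs starting at positions 1, 28.
PstI cuts at 2 sites.

2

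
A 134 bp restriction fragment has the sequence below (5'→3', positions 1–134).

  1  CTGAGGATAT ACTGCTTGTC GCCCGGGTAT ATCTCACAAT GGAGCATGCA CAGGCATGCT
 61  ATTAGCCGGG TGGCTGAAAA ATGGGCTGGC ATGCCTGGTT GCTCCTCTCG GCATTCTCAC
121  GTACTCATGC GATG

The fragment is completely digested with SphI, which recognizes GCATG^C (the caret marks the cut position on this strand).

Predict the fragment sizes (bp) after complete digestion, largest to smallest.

48, 41, 35, 10 bp

SphI sites (GCATGC) start at positions 44, 54, 89.
SphI cuts after base 5 of each site (before the last base), so after positions 48, 58, 93.
Linear molecule, 3 cuts → 4 fragments:
  1–48 → 48 bp
  49–58 → 10 bp
  59–93 → 35 bp
  94–134 → 41 bp
Sorted largest to smallest: 48, 41, 35, 10 bp.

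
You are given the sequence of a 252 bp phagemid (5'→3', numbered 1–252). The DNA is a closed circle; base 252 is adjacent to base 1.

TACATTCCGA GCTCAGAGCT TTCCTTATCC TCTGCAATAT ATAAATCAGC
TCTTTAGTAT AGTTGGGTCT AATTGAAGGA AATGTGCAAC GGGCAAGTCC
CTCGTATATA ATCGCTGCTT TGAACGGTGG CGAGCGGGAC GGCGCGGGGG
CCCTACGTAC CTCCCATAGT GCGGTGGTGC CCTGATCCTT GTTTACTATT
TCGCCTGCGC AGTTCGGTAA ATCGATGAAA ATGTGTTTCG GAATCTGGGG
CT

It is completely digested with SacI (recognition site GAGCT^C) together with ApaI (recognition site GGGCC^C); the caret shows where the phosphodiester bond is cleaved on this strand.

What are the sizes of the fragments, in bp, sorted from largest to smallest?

139, 113 bp

The SacI site (GAGCTC) starts at position 9.
SacI cuts after base 5 of each site (before the last base), so after position 13.
The ApaI site (GGGCCC) starts at position 148.
ApaI cuts after base 5 of each site (before the last base), so after position 152.
Combined cut positions: 13, 152.
Circular molecule, 2 cuts → 2 fragments:
  14–152 → 139 bp
  153–252 then 1–13 → 100 + 13 = 113 bp
Sorted largest to smallest: 139, 113 bp.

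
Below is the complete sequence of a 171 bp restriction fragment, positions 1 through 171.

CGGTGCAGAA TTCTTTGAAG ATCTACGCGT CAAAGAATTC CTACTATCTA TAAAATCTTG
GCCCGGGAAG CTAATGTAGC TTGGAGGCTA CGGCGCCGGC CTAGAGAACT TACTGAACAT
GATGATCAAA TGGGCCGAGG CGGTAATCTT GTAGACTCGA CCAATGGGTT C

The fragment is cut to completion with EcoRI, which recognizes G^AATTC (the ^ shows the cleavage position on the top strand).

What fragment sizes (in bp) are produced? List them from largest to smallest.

136, 27, 8 bp

EcoRI sites (GAATTC) start at positions 8, 35.
EcoRI cuts after the first base of each site, so after positions 8, 35.
Linear molecule, 2 cuts → 3 fragments:
  1–8 → 8 bp
  9–35 → 27 bp
  36–171 → 136 bp
Sorted largest to smallest: 136, 27, 8 bp.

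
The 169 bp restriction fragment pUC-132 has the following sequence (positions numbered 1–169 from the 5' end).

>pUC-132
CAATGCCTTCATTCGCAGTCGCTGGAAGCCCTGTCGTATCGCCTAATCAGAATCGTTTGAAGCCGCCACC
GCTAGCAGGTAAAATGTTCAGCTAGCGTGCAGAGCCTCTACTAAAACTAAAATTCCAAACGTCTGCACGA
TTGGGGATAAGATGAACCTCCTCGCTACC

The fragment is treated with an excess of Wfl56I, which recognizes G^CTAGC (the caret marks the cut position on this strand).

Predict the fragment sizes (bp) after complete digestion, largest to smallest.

Wfl56I sites (GCTAGC) start at positions 71, 91.
Wfl56I cuts after the first base of each site, so after positions 71, 91.
Linear molecule, 2 cuts → 3 fragments:
  1–71 → 71 bp
  72–91 → 20 bp
  92–169 → 78 bp
Sorted largest to smallest: 78, 71, 20 bp.

78, 71, 20 bp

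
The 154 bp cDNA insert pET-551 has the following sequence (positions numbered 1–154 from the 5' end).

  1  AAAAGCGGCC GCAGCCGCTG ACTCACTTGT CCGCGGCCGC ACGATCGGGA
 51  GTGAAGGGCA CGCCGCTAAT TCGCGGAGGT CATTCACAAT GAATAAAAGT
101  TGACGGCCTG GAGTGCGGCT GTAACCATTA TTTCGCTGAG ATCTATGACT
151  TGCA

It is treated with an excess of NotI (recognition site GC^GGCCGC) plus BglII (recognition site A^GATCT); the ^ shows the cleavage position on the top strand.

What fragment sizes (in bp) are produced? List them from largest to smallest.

NotI sites (GCGGCCGC) start at positions 5, 33.
NotI cuts after base 2 of each site, so after positions 6, 34.
The BglII site (AGATCT) starts at position 139.
BglII cuts after the first base of each site, so after position 139.
Combined cut positions: 6, 34, 139.
Linear molecule, 3 cuts → 4 fragments:
  1–6 → 6 bp
  7–34 → 28 bp
  35–139 → 105 bp
  140–154 → 15 bp
Sorted largest to smallest: 105, 28, 15, 6 bp.

105, 28, 15, 6 bp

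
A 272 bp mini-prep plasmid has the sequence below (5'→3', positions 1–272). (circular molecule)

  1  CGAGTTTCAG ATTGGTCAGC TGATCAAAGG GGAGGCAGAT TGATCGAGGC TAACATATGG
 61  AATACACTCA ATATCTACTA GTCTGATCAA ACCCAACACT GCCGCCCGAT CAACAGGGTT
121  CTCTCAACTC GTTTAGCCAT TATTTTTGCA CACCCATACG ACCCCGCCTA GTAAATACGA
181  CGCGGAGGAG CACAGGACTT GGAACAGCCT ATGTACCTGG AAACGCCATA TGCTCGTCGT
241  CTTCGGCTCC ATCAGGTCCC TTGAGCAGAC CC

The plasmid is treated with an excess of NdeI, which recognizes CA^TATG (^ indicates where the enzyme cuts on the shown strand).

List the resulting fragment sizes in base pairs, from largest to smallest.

173, 99 bp

NdeI sites (CATATG) start at positions 54, 227.
NdeI cuts after base 2 of each site, so after positions 55, 228.
Circular molecule, 2 cuts → 2 fragments:
  56–228 → 173 bp
  229–272 then 1–55 → 44 + 55 = 99 bp
Sorted largest to smallest: 173, 99 bp.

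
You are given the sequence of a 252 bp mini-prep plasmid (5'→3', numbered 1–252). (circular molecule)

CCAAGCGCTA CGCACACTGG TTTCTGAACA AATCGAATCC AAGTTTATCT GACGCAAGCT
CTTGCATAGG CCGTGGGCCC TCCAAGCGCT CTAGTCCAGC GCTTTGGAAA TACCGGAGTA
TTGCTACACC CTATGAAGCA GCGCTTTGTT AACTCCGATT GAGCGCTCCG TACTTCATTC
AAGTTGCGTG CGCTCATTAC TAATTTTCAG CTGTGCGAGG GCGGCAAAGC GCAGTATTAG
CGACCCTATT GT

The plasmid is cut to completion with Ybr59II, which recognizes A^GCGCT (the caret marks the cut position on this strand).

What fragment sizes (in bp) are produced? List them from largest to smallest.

Ybr59II sites (AGCGCT) start at positions 4, 85, 98, 140, 162.
Ybr59II cuts after the first base of each site, so after positions 4, 85, 98, 140, 162.
Circular molecule, 5 cuts → 5 fragments:
  5–85 → 81 bp
  86–98 → 13 bp
  99–140 → 42 bp
  141–162 → 22 bp
  163–252 then 1–4 → 90 + 4 = 94 bp
Sorted largest to smallest: 94, 81, 42, 22, 13 bp.

94, 81, 42, 22, 13 bp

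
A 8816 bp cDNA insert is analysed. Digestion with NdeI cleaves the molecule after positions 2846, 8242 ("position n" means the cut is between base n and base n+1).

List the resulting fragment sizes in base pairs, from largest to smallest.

5396, 2846, 574 bp

Linear molecule, 2 cuts → 3 fragments:
  2846 − 0 = 2846 bp
  8242 − 2846 = 5396 bp
  8816 − 8242 = 574 bp
Sorted largest to smallest: 5396, 2846, 574 bp.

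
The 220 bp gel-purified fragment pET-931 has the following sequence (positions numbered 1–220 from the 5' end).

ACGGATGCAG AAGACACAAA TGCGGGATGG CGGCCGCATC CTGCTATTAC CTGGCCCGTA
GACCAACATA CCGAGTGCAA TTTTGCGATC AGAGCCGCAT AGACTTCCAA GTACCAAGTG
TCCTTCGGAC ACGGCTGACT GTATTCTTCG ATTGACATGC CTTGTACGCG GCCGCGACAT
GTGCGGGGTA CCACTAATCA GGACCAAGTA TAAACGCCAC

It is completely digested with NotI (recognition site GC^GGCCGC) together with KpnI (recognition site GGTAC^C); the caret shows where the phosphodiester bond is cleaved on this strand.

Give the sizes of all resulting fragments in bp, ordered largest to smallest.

138, 31, 29, 22 bp

NotI sites (GCGGCCGC) start at positions 30, 168.
NotI cuts after base 2 of each site, so after positions 31, 169.
The KpnI site (GGTACC) starts at position 187.
KpnI cuts after base 5 of each site (before the last base), so after position 191.
Combined cut positions: 31, 169, 191.
Linear molecule, 3 cuts → 4 fragments:
  1–31 → 31 bp
  32–169 → 138 bp
  170–191 → 22 bp
  192–220 → 29 bp
Sorted largest to smallest: 138, 31, 29, 22 bp.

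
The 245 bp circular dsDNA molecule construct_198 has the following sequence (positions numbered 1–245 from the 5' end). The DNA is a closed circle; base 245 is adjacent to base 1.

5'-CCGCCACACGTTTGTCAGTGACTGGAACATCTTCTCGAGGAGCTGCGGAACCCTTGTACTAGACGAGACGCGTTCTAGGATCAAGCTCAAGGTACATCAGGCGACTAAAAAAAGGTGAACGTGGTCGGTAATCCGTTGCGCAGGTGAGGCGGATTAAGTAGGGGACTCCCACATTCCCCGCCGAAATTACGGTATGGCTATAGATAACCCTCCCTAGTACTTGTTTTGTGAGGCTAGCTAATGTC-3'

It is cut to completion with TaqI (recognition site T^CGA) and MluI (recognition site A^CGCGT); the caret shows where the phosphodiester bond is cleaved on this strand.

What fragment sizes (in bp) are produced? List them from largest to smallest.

212, 33 bp

The TaqI site (TCGA) starts at position 35.
TaqI cuts after the first base of each site, so after position 35.
The MluI site (ACGCGT) starts at position 68.
MluI cuts after the first base of each site, so after position 68.
Combined cut positions: 35, 68.
Circular molecule, 2 cuts → 2 fragments:
  36–68 → 33 bp
  69–245 then 1–35 → 177 + 35 = 212 bp
Sorted largest to smallest: 212, 33 bp.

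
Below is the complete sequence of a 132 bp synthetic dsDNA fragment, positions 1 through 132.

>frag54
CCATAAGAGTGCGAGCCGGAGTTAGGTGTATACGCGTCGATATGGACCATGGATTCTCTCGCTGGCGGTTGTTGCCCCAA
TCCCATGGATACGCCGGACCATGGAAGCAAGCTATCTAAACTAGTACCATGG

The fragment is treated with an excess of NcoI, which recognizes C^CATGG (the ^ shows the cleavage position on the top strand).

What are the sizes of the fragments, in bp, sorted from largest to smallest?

NcoI sites (CCATGG) start at positions 47, 83, 99, 127.
NcoI cuts after the first base of each site, so after positions 47, 83, 99, 127.
Linear molecule, 4 cuts → 5 fragments:
  1–47 → 47 bp
  48–83 → 36 bp
  84–99 → 16 bp
  100–127 → 28 bp
  128–132 → 5 bp
Sorted largest to smallest: 47, 36, 28, 16, 5 bp.

47, 36, 28, 16, 5 bp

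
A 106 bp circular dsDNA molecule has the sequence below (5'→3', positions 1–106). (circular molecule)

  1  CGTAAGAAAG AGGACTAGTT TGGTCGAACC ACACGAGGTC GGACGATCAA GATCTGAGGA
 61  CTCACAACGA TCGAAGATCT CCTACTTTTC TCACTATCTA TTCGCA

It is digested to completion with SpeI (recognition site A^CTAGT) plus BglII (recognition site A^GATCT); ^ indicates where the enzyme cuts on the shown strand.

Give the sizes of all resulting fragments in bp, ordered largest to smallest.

45, 36, 25 bp

The SpeI site (ACTAGT) starts at position 14.
SpeI cuts after the first base of each site, so after position 14.
BglII sites (AGATCT) start at positions 50, 75.
BglII cuts after the first base of each site, so after positions 50, 75.
Combined cut positions: 14, 50, 75.
Circular molecule, 3 cuts → 3 fragments:
  15–50 → 36 bp
  51–75 → 25 bp
  76–106 then 1–14 → 31 + 14 = 45 bp
Sorted largest to smallest: 45, 36, 25 bp.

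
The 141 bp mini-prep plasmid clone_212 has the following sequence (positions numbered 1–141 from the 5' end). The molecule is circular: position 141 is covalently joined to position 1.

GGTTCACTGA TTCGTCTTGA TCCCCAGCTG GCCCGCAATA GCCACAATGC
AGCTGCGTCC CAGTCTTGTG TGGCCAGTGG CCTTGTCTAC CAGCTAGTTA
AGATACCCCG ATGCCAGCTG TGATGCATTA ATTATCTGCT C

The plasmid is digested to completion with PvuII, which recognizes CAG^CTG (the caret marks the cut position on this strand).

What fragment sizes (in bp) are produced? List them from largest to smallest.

65, 51, 25 bp

PvuII sites (CAGCTG) start at positions 25, 50, 115.
PvuII cuts after base 3 of each site, so after positions 27, 52, 117.
Circular molecule, 3 cuts → 3 fragments:
  28–52 → 25 bp
  53–117 → 65 bp
  118–141 then 1–27 → 24 + 27 = 51 bp
Sorted largest to smallest: 65, 51, 25 bp.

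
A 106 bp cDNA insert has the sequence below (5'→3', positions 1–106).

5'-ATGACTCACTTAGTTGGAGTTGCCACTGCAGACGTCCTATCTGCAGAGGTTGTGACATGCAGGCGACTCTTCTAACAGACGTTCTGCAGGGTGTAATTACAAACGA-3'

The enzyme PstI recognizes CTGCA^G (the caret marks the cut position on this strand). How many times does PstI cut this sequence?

CTGCAG occurs starting at positions 26, 41, 84.
PstI cuts at 3 sites.

3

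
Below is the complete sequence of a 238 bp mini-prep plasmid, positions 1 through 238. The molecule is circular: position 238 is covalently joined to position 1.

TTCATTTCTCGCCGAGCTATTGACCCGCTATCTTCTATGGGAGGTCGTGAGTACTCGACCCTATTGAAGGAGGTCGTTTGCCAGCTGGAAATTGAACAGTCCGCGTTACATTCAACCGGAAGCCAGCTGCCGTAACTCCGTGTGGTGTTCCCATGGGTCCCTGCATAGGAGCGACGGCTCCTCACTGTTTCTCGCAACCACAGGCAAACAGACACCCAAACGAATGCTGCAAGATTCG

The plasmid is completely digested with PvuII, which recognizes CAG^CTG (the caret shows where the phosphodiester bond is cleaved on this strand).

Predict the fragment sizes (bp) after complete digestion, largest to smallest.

PvuII sites (CAGCTG) start at positions 82, 124.
PvuII cuts after base 3 of each site, so after positions 84, 126.
Circular molecule, 2 cuts → 2 fragments:
  85–126 → 42 bp
  127–238 then 1–84 → 112 + 84 = 196 bp
Sorted largest to smallest: 196, 42 bp.

196, 42 bp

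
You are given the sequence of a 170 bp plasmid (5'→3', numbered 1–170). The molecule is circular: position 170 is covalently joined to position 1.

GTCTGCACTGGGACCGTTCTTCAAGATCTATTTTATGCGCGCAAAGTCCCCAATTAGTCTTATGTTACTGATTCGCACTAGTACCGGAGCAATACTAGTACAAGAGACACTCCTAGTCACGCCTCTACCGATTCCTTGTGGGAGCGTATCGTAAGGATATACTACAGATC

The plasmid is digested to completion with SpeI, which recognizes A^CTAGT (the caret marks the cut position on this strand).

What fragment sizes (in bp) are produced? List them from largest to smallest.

153, 17 bp

SpeI sites (ACTAGT) start at positions 77, 94.
SpeI cuts after the first base of each site, so after positions 77, 94.
Circular molecule, 2 cuts → 2 fragments:
  78–94 → 17 bp
  95–170 then 1–77 → 76 + 77 = 153 bp
Sorted largest to smallest: 153, 17 bp.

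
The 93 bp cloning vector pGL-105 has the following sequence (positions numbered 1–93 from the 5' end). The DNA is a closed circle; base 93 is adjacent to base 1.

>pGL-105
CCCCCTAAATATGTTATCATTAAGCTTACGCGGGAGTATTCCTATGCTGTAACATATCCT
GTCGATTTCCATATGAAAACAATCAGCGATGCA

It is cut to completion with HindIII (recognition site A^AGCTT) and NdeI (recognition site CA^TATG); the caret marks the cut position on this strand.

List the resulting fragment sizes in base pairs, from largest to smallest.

The HindIII site (AAGCTT) starts at position 22.
HindIII cuts after the first base of each site, so after position 22.
The NdeI site (CATATG) starts at position 70.
NdeI cuts after base 2 of each site, so after position 71.
Combined cut positions: 22, 71.
Circular molecule, 2 cuts → 2 fragments:
  23–71 → 49 bp
  72–93 then 1–22 → 22 + 22 = 44 bp
Sorted largest to smallest: 49, 44 bp.

49, 44 bp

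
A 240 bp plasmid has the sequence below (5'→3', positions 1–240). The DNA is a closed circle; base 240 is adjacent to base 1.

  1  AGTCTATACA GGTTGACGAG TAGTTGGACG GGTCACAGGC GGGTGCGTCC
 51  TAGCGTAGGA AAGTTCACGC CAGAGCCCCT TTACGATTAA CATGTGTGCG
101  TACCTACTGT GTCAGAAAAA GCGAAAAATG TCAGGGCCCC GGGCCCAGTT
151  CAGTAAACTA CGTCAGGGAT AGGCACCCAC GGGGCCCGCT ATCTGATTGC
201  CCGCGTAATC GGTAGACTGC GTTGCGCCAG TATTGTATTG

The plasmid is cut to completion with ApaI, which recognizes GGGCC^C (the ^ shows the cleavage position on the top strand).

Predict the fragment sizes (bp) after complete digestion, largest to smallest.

192, 41, 7 bp

ApaI sites (GGGCCC) start at positions 134, 141, 182.
ApaI cuts after base 5 of each site (before the last base), so after positions 138, 145, 186.
Circular molecule, 3 cuts → 3 fragments:
  139–145 → 7 bp
  146–186 → 41 bp
  187–240 then 1–138 → 54 + 138 = 192 bp
Sorted largest to smallest: 192, 41, 7 bp.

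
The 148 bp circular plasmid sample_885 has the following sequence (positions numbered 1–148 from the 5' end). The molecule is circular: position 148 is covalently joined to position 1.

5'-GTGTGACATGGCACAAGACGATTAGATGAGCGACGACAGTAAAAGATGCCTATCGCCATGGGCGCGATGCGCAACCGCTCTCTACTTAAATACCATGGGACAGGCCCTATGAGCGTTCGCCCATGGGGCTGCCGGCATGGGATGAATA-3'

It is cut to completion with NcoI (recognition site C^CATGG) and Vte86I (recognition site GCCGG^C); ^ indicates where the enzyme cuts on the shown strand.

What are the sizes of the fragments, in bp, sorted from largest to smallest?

69, 37, 28, 14 bp

NcoI sites (CCATGG) start at positions 56, 93, 121.
NcoI cuts after the first base of each site, so after positions 56, 93, 121.
The Vte86I site (GCCGGC) starts at position 131.
Vte86I cuts after base 5 of each site (before the last base), so after position 135.
Combined cut positions: 56, 93, 121, 135.
Circular molecule, 4 cuts → 4 fragments:
  57–93 → 37 bp
  94–121 → 28 bp
  122–135 → 14 bp
  136–148 then 1–56 → 13 + 56 = 69 bp
Sorted largest to smallest: 69, 37, 28, 14 bp.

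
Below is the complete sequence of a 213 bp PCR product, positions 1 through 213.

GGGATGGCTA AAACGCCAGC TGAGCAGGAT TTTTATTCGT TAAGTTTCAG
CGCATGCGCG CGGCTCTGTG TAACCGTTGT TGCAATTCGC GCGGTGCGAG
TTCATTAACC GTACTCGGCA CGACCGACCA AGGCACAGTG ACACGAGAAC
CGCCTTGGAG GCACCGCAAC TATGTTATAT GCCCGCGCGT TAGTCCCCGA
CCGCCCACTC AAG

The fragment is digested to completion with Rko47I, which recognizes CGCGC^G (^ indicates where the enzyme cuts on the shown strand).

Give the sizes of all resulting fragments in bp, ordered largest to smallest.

Rko47I sites (CGCGCG) start at positions 57, 88, 184.
Rko47I cuts after base 5 of each site (before the last base), so after positions 61, 92, 188.
Linear molecule, 3 cuts → 4 fragments:
  1–61 → 61 bp
  62–92 → 31 bp
  93–188 → 96 bp
  189–213 → 25 bp
Sorted largest to smallest: 96, 61, 31, 25 bp.

96, 61, 31, 25 bp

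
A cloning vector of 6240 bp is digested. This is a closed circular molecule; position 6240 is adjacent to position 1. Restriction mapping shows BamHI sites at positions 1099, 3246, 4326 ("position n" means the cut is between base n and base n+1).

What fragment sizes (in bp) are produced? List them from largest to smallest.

Circular molecule, 3 cuts → 3 fragments:
  3246 − 1099 = 2147 bp
  4326 − 3246 = 1080 bp
  wrap: 6240 − 4326 + 1099 = 3013 bp
Sorted largest to smallest: 3013, 2147, 1080 bp.

3013, 2147, 1080 bp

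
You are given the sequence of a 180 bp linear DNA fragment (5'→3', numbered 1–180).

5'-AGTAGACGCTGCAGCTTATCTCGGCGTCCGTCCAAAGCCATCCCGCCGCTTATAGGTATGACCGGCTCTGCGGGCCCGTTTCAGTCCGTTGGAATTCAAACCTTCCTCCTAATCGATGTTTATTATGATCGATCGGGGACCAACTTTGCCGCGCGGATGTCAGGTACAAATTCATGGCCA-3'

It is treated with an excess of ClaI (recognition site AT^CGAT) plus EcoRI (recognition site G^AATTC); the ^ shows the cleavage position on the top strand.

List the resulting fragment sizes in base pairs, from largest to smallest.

ClaI sites (ATCGAT) start at positions 112, 128.
ClaI cuts after base 2 of each site, so after positions 113, 129.
The EcoRI site (GAATTC) starts at position 92.
EcoRI cuts after the first base of each site, so after position 92.
Combined cut positions: 92, 113, 129.
Linear molecule, 3 cuts → 4 fragments:
  1–92 → 92 bp
  93–113 → 21 bp
  114–129 → 16 bp
  130–180 → 51 bp
Sorted largest to smallest: 92, 51, 21, 16 bp.

92, 51, 21, 16 bp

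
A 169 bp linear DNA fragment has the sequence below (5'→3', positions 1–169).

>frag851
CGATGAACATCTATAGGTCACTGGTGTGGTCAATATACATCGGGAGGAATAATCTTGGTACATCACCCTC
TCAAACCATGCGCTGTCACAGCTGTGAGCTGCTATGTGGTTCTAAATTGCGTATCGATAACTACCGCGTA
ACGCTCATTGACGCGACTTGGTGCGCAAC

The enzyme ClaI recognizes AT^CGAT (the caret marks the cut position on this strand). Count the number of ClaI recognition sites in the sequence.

1

ATCGAT occurs starting at position 123.
ClaI cuts at 1 site.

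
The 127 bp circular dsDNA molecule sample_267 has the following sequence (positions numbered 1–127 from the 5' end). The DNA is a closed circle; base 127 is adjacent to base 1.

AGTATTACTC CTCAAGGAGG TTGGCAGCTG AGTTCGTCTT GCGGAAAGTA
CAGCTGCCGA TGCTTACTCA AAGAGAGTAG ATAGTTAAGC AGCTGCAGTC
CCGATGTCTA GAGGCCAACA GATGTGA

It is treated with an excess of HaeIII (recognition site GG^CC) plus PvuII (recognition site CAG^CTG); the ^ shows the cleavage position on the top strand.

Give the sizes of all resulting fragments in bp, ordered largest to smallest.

The HaeIII site (GGCC) starts at position 113.
HaeIII cuts after base 2 of each site, so after position 114.
PvuII sites (CAGCTG) start at positions 25, 51, 90.
PvuII cuts after base 3 of each site, so after positions 27, 53, 92.
Combined cut positions: 27, 53, 92, 114.
Circular molecule, 4 cuts → 4 fragments:
  28–53 → 26 bp
  54–92 → 39 bp
  93–114 → 22 bp
  115–127 then 1–27 → 13 + 27 = 40 bp
Sorted largest to smallest: 40, 39, 26, 22 bp.

40, 39, 26, 22 bp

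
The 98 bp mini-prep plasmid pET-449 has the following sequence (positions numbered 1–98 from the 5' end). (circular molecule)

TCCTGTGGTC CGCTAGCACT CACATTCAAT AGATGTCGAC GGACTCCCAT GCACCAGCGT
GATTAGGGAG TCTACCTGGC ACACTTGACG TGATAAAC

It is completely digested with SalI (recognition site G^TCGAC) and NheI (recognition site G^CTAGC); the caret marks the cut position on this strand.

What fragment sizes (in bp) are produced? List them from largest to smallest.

The SalI site (GTCGAC) starts at position 35.
SalI cuts after the first base of each site, so after position 35.
The NheI site (GCTAGC) starts at position 12.
NheI cuts after the first base of each site, so after position 12.
Combined cut positions: 12, 35.
Circular molecule, 2 cuts → 2 fragments:
  13–35 → 23 bp
  36–98 then 1–12 → 63 + 12 = 75 bp
Sorted largest to smallest: 75, 23 bp.

75, 23 bp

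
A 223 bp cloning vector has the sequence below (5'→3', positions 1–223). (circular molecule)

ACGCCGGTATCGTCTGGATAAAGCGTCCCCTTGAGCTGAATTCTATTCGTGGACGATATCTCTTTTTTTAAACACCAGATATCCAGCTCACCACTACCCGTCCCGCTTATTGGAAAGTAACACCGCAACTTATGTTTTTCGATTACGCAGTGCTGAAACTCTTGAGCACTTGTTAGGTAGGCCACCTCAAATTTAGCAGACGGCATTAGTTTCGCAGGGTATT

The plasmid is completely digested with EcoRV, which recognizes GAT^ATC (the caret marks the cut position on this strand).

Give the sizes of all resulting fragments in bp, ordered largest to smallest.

EcoRV sites (GATATC) start at positions 55, 78.
EcoRV cuts after base 3 of each site, so after positions 57, 80.
Circular molecule, 2 cuts → 2 fragments:
  58–80 → 23 bp
  81–223 then 1–57 → 143 + 57 = 200 bp
Sorted largest to smallest: 200, 23 bp.

200, 23 bp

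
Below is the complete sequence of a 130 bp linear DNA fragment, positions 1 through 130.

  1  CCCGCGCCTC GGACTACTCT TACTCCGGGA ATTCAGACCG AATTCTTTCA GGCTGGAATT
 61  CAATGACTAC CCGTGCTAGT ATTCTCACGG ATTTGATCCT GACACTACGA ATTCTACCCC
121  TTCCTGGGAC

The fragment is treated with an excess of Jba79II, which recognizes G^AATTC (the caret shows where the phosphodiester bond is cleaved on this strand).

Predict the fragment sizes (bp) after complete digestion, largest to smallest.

53, 29, 21, 16, 11 bp

Jba79II sites (GAATTC) start at positions 29, 40, 56, 109.
Jba79II cuts after the first base of each site, so after positions 29, 40, 56, 109.
Linear molecule, 4 cuts → 5 fragments:
  1–29 → 29 bp
  30–40 → 11 bp
  41–56 → 16 bp
  57–109 → 53 bp
  110–130 → 21 bp
Sorted largest to smallest: 53, 29, 21, 16, 11 bp.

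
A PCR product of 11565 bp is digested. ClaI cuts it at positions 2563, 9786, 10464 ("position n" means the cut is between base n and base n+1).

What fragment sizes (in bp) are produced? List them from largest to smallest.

7223, 2563, 1101, 678 bp

Linear molecule, 3 cuts → 4 fragments:
  2563 − 0 = 2563 bp
  9786 − 2563 = 7223 bp
  10464 − 9786 = 678 bp
  11565 − 10464 = 1101 bp
Sorted largest to smallest: 7223, 2563, 1101, 678 bp.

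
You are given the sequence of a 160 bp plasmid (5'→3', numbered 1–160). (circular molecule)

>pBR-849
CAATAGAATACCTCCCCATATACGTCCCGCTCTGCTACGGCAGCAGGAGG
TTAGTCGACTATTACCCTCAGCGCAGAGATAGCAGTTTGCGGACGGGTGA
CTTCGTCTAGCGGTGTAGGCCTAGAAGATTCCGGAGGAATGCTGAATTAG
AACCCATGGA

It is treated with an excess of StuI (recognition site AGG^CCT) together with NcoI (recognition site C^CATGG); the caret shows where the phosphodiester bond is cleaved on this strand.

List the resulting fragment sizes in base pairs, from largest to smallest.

The StuI site (AGGCCT) starts at position 117.
StuI cuts after base 3 of each site, so after position 119.
The NcoI site (CCATGG) starts at position 154.
NcoI cuts after the first base of each site, so after position 154.
Combined cut positions: 119, 154.
Circular molecule, 2 cuts → 2 fragments:
  120–154 → 35 bp
  155–160 then 1–119 → 6 + 119 = 125 bp
Sorted largest to smallest: 125, 35 bp.

125, 35 bp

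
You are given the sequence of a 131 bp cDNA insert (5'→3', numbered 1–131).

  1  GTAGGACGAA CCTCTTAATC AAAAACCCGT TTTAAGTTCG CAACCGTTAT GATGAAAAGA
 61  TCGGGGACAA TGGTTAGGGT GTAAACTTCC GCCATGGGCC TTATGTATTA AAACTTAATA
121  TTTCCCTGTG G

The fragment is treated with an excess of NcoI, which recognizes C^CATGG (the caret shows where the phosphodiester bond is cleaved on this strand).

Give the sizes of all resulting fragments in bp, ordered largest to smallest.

92, 39 bp

The NcoI site (CCATGG) starts at position 92.
NcoI cuts after the first base of each site, so after position 92.
Linear molecule, 1 cut → 2 fragments:
  1–92 → 92 bp
  93–131 → 39 bp
Sorted largest to smallest: 92, 39 bp.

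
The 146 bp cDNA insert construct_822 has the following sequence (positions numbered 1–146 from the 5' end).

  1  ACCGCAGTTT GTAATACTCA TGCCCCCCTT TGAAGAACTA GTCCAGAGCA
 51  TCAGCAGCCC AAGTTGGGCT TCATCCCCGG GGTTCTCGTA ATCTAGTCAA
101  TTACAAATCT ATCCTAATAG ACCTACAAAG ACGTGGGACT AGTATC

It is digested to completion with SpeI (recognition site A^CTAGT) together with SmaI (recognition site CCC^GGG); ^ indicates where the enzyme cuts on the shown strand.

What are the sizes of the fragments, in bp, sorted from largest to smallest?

SpeI sites (ACTAGT) start at positions 37, 138.
SpeI cuts after the first base of each site, so after positions 37, 138.
The SmaI site (CCCGGG) starts at position 76.
SmaI cuts after base 3 of each site, so after position 78.
Combined cut positions: 37, 78, 138.
Linear molecule, 3 cuts → 4 fragments:
  1–37 → 37 bp
  38–78 → 41 bp
  79–138 → 60 bp
  139–146 → 8 bp
Sorted largest to smallest: 60, 41, 37, 8 bp.

60, 41, 37, 8 bp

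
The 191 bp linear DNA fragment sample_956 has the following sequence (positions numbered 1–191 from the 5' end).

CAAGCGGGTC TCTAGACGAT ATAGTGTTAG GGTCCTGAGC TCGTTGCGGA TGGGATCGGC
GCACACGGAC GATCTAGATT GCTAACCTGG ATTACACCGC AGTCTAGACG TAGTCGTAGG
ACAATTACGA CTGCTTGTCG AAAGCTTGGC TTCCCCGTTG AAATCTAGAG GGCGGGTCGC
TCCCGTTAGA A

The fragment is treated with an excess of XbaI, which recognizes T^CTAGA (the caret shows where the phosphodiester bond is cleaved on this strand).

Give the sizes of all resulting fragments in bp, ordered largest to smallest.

62, 61, 30, 27, 11 bp

XbaI sites (TCTAGA) start at positions 11, 73, 103, 164.
XbaI cuts after the first base of each site, so after positions 11, 73, 103, 164.
Linear molecule, 4 cuts → 5 fragments:
  1–11 → 11 bp
  12–73 → 62 bp
  74–103 → 30 bp
  104–164 → 61 bp
  165–191 → 27 bp
Sorted largest to smallest: 62, 61, 30, 27, 11 bp.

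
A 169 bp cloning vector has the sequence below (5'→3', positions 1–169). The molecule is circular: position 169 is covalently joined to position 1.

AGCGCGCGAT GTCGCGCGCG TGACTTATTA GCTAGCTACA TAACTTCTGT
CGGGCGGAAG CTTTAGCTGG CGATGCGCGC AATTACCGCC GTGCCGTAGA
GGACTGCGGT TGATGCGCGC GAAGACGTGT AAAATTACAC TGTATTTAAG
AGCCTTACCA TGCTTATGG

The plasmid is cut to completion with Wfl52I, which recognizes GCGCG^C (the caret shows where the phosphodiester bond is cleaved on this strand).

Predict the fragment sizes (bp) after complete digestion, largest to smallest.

Wfl52I sites (GCGCGC) start at positions 2, 14, 75, 115.
Wfl52I cuts after base 5 of each site (before the last base), so after positions 6, 18, 79, 119.
Circular molecule, 4 cuts → 4 fragments:
  7–18 → 12 bp
  19–79 → 61 bp
  80–119 → 40 bp
  120–169 then 1–6 → 50 + 6 = 56 bp
Sorted largest to smallest: 61, 56, 40, 12 bp.

61, 56, 40, 12 bp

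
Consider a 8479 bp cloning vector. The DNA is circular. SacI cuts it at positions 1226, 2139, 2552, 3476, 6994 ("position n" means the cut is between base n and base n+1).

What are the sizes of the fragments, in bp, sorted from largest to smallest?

3518, 2711, 924, 913, 413 bp

Circular molecule, 5 cuts → 5 fragments:
  2139 − 1226 = 913 bp
  2552 − 2139 = 413 bp
  3476 − 2552 = 924 bp
  6994 − 3476 = 3518 bp
  wrap: 8479 − 6994 + 1226 = 2711 bp
Sorted largest to smallest: 3518, 2711, 924, 913, 413 bp.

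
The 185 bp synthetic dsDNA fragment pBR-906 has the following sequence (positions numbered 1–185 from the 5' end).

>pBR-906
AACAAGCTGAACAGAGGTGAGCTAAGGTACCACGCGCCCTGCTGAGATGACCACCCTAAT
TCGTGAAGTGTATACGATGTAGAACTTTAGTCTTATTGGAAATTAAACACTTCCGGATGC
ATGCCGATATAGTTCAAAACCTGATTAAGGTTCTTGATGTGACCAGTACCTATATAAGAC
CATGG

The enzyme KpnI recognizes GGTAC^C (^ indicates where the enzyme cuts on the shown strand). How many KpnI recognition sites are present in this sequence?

GGTACC occurs starting at position 26.
KpnI cuts at 1 site.

1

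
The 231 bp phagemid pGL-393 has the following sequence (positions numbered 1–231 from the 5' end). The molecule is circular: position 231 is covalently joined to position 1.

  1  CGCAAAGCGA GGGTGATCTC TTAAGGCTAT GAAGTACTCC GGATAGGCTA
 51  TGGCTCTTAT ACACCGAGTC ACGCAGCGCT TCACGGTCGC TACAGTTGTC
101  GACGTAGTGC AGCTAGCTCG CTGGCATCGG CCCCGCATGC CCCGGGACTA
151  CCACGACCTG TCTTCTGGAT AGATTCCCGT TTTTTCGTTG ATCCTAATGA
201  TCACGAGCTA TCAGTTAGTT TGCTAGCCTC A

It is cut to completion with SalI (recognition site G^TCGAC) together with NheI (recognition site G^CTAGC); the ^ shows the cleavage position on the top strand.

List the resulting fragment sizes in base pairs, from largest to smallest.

The SalI site (GTCGAC) starts at position 98.
SalI cuts after the first base of each site, so after position 98.
NheI sites (GCTAGC) start at positions 112, 222.
NheI cuts after the first base of each site, so after positions 112, 222.
Combined cut positions: 98, 112, 222.
Circular molecule, 3 cuts → 3 fragments:
  99–112 → 14 bp
  113–222 → 110 bp
  223–231 then 1–98 → 9 + 98 = 107 bp
Sorted largest to smallest: 110, 107, 14 bp.

110, 107, 14 bp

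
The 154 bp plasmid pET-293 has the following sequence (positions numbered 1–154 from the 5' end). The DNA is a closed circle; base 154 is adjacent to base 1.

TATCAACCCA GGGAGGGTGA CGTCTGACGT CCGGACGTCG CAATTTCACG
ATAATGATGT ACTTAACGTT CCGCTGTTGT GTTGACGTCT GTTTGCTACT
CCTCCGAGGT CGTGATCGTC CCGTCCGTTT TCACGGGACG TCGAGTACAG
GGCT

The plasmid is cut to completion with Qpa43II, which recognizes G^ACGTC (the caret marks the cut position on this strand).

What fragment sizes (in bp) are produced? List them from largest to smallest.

Qpa43II sites (GACGTC) start at positions 19, 26, 34, 84, 137.
Qpa43II cuts after the first base of each site, so after positions 19, 26, 34, 84, 137.
Circular molecule, 5 cuts → 5 fragments:
  20–26 → 7 bp
  27–34 → 8 bp
  35–84 → 50 bp
  85–137 → 53 bp
  138–154 then 1–19 → 17 + 19 = 36 bp
Sorted largest to smallest: 53, 50, 36, 8, 7 bp.

53, 50, 36, 8, 7 bp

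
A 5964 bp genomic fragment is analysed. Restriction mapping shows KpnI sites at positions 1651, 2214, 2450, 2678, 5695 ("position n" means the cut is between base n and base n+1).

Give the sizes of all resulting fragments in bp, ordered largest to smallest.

Linear molecule, 5 cuts → 6 fragments:
  1651 − 0 = 1651 bp
  2214 − 1651 = 563 bp
  2450 − 2214 = 236 bp
  2678 − 2450 = 228 bp
  5695 − 2678 = 3017 bp
  5964 − 5695 = 269 bp
Sorted largest to smallest: 3017, 1651, 563, 269, 236, 228 bp.

3017, 1651, 563, 269, 236, 228 bp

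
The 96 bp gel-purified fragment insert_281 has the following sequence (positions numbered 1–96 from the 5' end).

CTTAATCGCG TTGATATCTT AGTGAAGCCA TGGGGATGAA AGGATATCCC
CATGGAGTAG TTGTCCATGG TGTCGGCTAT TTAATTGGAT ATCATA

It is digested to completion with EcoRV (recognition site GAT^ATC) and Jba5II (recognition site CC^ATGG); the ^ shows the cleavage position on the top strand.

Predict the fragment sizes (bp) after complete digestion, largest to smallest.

EcoRV sites (GATATC) start at positions 13, 43, 88.
EcoRV cuts after base 3 of each site, so after positions 15, 45, 90.
Jba5II sites (CCATGG) start at positions 28, 50, 65.
Jba5II cuts after base 2 of each site, so after positions 29, 51, 66.
Combined cut positions: 15, 29, 45, 51, 66, 90.
Linear molecule, 6 cuts → 7 fragments:
  1–15 → 15 bp
  16–29 → 14 bp
  30–45 → 16 bp
  46–51 → 6 bp
  52–66 → 15 bp
  67–90 → 24 bp
  91–96 → 6 bp
Sorted largest to smallest: 24, 16, 15, 15, 14, 6, 6 bp.

24, 16, 15, 15, 14, 6, 6 bp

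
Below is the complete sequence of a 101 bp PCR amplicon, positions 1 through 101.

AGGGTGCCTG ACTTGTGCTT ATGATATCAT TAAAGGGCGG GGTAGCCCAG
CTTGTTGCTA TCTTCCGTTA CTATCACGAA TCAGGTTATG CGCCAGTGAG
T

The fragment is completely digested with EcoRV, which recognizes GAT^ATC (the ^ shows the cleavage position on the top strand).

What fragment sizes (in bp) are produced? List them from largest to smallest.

76, 25 bp

The EcoRV site (GATATC) starts at position 23.
EcoRV cuts after base 3 of each site, so after position 25.
Linear molecule, 1 cut → 2 fragments:
  1–25 → 25 bp
  26–101 → 76 bp
Sorted largest to smallest: 76, 25 bp.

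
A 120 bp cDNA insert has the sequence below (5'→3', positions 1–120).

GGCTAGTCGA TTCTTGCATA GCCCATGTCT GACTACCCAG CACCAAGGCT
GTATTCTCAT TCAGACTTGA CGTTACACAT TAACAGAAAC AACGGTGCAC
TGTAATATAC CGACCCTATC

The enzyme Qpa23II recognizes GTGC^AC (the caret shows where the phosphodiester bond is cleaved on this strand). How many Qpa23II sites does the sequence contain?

GTGCAC occurs starting at position 95.
Qpa23II cuts at 1 site.

1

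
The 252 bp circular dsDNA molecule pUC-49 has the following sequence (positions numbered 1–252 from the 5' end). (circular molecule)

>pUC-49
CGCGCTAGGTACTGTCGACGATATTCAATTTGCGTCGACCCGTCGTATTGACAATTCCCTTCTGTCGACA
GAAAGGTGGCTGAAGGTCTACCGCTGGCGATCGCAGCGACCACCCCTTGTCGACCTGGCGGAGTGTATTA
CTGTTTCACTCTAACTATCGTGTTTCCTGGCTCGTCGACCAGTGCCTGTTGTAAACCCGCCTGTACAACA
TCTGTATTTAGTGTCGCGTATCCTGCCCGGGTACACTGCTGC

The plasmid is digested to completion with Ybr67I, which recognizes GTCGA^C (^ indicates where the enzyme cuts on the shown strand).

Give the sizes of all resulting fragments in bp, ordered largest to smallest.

92, 55, 55, 30, 20 bp

Ybr67I sites (GTCGAC) start at positions 14, 34, 64, 119, 174.
Ybr67I cuts after base 5 of each site (before the last base), so after positions 18, 38, 68, 123, 178.
Circular molecule, 5 cuts → 5 fragments:
  19–38 → 20 bp
  39–68 → 30 bp
  69–123 → 55 bp
  124–178 → 55 bp
  179–252 then 1–18 → 74 + 18 = 92 bp
Sorted largest to smallest: 92, 55, 55, 30, 20 bp.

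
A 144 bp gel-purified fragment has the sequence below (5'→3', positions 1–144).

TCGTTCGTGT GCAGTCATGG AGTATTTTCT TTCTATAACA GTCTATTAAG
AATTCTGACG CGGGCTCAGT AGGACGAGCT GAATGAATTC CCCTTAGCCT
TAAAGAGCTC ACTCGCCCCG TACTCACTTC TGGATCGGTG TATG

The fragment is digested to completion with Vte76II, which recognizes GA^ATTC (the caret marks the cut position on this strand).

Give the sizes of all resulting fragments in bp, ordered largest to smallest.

Vte76II sites (GAATTC) start at positions 50, 85.
Vte76II cuts after base 2 of each site, so after positions 51, 86.
Linear molecule, 2 cuts → 3 fragments:
  1–51 → 51 bp
  52–86 → 35 bp
  87–144 → 58 bp
Sorted largest to smallest: 58, 51, 35 bp.

58, 51, 35 bp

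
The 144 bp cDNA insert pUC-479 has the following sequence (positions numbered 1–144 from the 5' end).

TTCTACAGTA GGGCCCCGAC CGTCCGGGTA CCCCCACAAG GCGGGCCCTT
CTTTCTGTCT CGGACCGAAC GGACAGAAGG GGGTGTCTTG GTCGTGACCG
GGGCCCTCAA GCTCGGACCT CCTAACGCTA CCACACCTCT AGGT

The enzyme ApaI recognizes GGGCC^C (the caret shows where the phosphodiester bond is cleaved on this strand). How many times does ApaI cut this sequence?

3

GGGCCC occurs starting at positions 11, 43, 101.
ApaI cuts at 3 sites.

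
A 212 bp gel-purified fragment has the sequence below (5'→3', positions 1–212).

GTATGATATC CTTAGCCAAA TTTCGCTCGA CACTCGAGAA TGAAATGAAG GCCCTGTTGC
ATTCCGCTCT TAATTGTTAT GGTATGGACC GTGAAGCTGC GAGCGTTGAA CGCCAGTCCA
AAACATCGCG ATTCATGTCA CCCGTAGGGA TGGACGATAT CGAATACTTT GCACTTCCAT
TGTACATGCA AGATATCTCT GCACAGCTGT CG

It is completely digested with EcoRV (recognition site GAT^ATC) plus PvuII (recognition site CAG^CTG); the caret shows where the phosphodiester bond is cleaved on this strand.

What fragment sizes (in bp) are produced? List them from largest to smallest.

EcoRV sites (GATATC) start at positions 5, 156, 192.
EcoRV cuts after base 3 of each site, so after positions 7, 158, 194.
The PvuII site (CAGCTG) starts at position 204.
PvuII cuts after base 3 of each site, so after position 206.
Combined cut positions: 7, 158, 194, 206.
Linear molecule, 4 cuts → 5 fragments:
  1–7 → 7 bp
  8–158 → 151 bp
  159–194 → 36 bp
  195–206 → 12 bp
  207–212 → 6 bp
Sorted largest to smallest: 151, 36, 12, 7, 6 bp.

151, 36, 12, 7, 6 bp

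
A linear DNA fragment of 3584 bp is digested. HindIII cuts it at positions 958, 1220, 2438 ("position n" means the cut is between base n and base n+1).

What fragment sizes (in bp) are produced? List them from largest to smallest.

1218, 1146, 958, 262 bp

Linear molecule, 3 cuts → 4 fragments:
  958 − 0 = 958 bp
  1220 − 958 = 262 bp
  2438 − 1220 = 1218 bp
  3584 − 2438 = 1146 bp
Sorted largest to smallest: 1218, 1146, 958, 262 bp.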